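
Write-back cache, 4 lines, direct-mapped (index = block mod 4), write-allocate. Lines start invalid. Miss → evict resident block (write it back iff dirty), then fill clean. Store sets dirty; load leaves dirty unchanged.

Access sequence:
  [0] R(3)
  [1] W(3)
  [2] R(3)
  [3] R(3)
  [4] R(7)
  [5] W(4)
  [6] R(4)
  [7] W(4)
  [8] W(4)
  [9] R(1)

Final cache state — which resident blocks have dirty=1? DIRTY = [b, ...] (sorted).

DIRTY = [4]

0: R B3 → L3 miss [-]
1: W B3 → L3 hit [D]
2: R B3 → L3 hit [D]
3: R B3 → L3 hit [D]
4: R B7 → L3 miss wb→B3 [-]
5: W B4 → L0 miss [D]
6: R B4 → L0 hit [D]
7: W B4 → L0 hit [D]
8: W B4 → L0 hit [D]
9: R B1 → L1 miss [-]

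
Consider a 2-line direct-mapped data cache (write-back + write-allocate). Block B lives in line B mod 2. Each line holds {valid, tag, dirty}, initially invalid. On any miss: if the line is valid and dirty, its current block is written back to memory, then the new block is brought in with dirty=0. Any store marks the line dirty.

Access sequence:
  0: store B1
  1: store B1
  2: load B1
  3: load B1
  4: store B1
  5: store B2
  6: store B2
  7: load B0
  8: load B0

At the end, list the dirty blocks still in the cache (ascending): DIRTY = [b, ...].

0: W B1 → L1 miss [D]
1: W B1 → L1 hit [D]
2: R B1 → L1 hit [D]
3: R B1 → L1 hit [D]
4: W B1 → L1 hit [D]
5: W B2 → L0 miss [D]
6: W B2 → L0 hit [D]
7: R B0 → L0 miss wb→B2 [-]
8: R B0 → L0 hit [-]

DIRTY = [1]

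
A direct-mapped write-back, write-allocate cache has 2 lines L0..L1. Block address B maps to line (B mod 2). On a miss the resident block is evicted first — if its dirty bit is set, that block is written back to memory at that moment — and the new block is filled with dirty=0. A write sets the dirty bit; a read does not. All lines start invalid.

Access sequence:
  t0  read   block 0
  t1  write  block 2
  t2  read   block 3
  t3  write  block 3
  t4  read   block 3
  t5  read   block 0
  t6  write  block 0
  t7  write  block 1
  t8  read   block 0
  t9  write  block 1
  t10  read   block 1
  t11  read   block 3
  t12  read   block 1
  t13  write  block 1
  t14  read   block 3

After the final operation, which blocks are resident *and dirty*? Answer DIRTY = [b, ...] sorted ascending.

DIRTY = [0]

0: R B0 → L0 miss [-]
1: W B2 → L0 miss [D]
2: R B3 → L1 miss [-]
3: W B3 → L1 hit [D]
4: R B3 → L1 hit [D]
5: R B0 → L0 miss wb→B2 [-]
6: W B0 → L0 hit [D]
7: W B1 → L1 miss wb→B3 [D]
8: R B0 → L0 hit [D]
9: W B1 → L1 hit [D]
10: R B1 → L1 hit [D]
11: R B3 → L1 miss wb→B1 [-]
12: R B1 → L1 miss [-]
13: W B1 → L1 hit [D]
14: R B3 → L1 miss wb→B1 [-]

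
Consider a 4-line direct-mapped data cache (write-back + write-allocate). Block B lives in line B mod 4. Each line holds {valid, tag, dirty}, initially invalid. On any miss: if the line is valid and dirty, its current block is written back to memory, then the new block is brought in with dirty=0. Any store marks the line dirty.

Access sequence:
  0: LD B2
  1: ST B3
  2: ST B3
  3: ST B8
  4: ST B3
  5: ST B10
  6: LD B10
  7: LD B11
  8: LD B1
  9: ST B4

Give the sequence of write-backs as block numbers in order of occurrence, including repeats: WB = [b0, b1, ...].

WB = [3, 8]

0: R B2 → L2 miss [-]
1: W B3 → L3 miss [D]
2: W B3 → L3 hit [D]
3: W B8 → L0 miss [D]
4: W B3 → L3 hit [D]
5: W B10 → L2 miss [D]
6: R B10 → L2 hit [D]
7: R B11 → L3 miss wb→B3 [-]
8: R B1 → L1 miss [-]
9: W B4 → L0 miss wb→B8 [D]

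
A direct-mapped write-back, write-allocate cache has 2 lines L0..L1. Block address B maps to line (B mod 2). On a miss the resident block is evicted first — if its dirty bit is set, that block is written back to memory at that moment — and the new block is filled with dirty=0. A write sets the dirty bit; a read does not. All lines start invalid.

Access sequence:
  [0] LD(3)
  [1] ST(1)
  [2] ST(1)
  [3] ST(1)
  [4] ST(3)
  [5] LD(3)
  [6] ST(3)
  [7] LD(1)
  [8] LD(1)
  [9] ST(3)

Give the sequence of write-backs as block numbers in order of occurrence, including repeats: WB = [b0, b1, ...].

0: R B3 → L1 miss [-]
1: W B1 → L1 miss [D]
2: W B1 → L1 hit [D]
3: W B1 → L1 hit [D]
4: W B3 → L1 miss wb→B1 [D]
5: R B3 → L1 hit [D]
6: W B3 → L1 hit [D]
7: R B1 → L1 miss wb→B3 [-]
8: R B1 → L1 hit [-]
9: W B3 → L1 miss [D]

WB = [1, 3]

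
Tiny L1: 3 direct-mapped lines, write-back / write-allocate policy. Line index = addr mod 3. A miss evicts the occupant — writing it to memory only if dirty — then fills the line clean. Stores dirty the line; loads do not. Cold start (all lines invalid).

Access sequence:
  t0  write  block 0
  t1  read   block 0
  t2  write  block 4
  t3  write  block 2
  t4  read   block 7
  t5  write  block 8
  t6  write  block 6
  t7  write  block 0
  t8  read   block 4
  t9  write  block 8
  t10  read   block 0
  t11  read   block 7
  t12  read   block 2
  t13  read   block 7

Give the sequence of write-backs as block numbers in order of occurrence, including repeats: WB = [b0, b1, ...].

WB = [4, 2, 0, 6, 8]

0: W B0 -> L0 miss  d=D]
1: R B0 -> L0 hit  d=D]
2: W B4 -> L1 miss  d=D]
3: W B2 -> L2 miss  d=D]
4: R B7 -> L1 miss wb->B4  d=-]
5: W B8 -> L2 miss wb->B2  d=D]
6: W B6 -> L0 miss wb->B0  d=D]
7: W B0 -> L0 miss wb->B6  d=D]
8: R B4 -> L1 miss  d=-]
9: W B8 -> L2 hit  d=D]
10: R B0 -> L0 hit  d=D]
11: R B7 -> L1 miss  d=-]
12: R B2 -> L2 miss wb->B8  d=-]
13: R B7 -> L1 hit  d=-]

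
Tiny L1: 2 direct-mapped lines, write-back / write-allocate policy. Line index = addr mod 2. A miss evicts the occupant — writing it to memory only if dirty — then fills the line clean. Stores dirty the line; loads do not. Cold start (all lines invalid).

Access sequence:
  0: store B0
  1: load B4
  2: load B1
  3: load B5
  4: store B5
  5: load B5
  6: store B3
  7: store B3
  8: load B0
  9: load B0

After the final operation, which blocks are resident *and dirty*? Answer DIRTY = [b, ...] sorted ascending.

DIRTY = [3]

0: W B0 -> L0 miss  d=D]
1: R B4 -> L0 miss wb->B0  d=-]
2: R B1 -> L1 miss  d=-]
3: R B5 -> L1 miss  d=-]
4: W B5 -> L1 hit  d=D]
5: R B5 -> L1 hit  d=D]
6: W B3 -> L1 miss wb->B5  d=D]
7: W B3 -> L1 hit  d=D]
8: R B0 -> L0 miss  d=-]
9: R B0 -> L0 hit  d=-]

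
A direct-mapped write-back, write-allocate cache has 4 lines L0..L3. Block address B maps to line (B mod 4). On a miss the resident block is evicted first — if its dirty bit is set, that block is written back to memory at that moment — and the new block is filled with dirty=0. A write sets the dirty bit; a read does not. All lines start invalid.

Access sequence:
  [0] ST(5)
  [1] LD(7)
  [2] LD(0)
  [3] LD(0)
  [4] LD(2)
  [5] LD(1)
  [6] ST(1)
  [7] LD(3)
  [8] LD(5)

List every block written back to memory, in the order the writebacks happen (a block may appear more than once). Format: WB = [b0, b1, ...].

WB = [5, 1]

  0 | W B5 → L1 miss [D]
  1 | R B7 → L3 miss [-]
  2 | R B0 → L0 miss [-]
  3 | R B0 → L0 hit [-]
  4 | R B2 → L2 miss [-]
  5 | R B1 → L1 miss wb→B5 [-]
  6 | W B1 → L1 hit [D]
  7 | R B3 → L3 miss [-]
  8 | R B5 → L1 miss wb→B1 [-]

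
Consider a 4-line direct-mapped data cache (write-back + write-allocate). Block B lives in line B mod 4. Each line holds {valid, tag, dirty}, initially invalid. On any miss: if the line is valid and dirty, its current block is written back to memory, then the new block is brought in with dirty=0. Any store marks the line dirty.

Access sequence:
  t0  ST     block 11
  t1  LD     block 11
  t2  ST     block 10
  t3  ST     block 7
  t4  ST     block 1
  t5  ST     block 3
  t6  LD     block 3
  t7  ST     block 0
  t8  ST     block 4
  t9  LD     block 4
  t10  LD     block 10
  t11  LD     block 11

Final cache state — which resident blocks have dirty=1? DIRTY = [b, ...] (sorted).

0: W B11 -> L3 miss  d=D]
1: R B11 -> L3 hit  d=D]
2: W B10 -> L2 miss  d=D]
3: W B7 -> L3 miss wb->B11  d=D]
4: W B1 -> L1 miss  d=D]
5: W B3 -> L3 miss wb->B7  d=D]
6: R B3 -> L3 hit  d=D]
7: W B0 -> L0 miss  d=D]
8: W B4 -> L0 miss wb->B0  d=D]
9: R B4 -> L0 hit  d=D]
10: R B10 -> L2 hit  d=D]
11: R B11 -> L3 miss wb->B3  d=-]

DIRTY = [1, 4, 10]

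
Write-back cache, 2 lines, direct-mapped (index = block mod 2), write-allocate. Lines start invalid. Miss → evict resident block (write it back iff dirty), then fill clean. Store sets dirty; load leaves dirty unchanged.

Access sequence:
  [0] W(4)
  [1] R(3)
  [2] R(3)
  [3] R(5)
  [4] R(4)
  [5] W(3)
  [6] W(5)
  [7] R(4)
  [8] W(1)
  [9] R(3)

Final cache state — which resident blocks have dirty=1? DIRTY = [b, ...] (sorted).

0: W B4 -> L0 miss  d=D]
1: R B3 -> L1 miss  d=-]
2: R B3 -> L1 hit  d=-]
3: R B5 -> L1 miss  d=-]
4: R B4 -> L0 hit  d=D]
5: W B3 -> L1 miss  d=D]
6: W B5 -> L1 miss wb->B3  d=D]
7: R B4 -> L0 hit  d=D]
8: W B1 -> L1 miss wb->B5  d=D]
9: R B3 -> L1 miss wb->B1  d=-]

DIRTY = [4]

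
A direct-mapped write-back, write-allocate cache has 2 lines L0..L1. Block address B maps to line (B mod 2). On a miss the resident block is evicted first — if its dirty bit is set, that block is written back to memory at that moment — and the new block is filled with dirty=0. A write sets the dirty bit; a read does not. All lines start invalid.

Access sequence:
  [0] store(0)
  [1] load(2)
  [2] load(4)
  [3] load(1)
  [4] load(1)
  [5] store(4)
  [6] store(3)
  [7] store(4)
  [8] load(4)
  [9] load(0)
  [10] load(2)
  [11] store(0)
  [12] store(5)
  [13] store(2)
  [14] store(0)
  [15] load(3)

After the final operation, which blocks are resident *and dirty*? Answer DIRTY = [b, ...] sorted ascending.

DIRTY = [0]

  0 | W B0 → L0 miss [D]
  1 | R B2 → L0 miss wb→B0 [-]
  2 | R B4 → L0 miss [-]
  3 | R B1 → L1 miss [-]
  4 | R B1 → L1 hit [-]
  5 | W B4 → L0 hit [D]
  6 | W B3 → L1 miss [D]
  7 | W B4 → L0 hit [D]
  8 | R B4 → L0 hit [D]
  9 | R B0 → L0 miss wb→B4 [-]
  10 | R B2 → L0 miss [-]
  11 | W B0 → L0 miss [D]
  12 | W B5 → L1 miss wb→B3 [D]
  13 | W B2 → L0 miss wb→B0 [D]
  14 | W B0 → L0 miss wb→B2 [D]
  15 | R B3 → L1 miss wb→B5 [-]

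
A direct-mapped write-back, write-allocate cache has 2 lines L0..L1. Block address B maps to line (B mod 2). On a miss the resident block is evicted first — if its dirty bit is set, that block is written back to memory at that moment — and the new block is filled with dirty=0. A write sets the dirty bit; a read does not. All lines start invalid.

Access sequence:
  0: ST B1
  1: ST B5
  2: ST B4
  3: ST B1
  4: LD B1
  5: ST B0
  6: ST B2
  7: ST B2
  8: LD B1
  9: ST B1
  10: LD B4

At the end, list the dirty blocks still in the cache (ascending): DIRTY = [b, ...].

  0 | W B1 → L1 miss [D]
  1 | W B5 → L1 miss wb→B1 [D]
  2 | W B4 → L0 miss [D]
  3 | W B1 → L1 miss wb→B5 [D]
  4 | R B1 → L1 hit [D]
  5 | W B0 → L0 miss wb→B4 [D]
  6 | W B2 → L0 miss wb→B0 [D]
  7 | W B2 → L0 hit [D]
  8 | R B1 → L1 hit [D]
  9 | W B1 → L1 hit [D]
  10 | R B4 → L0 miss wb→B2 [-]

DIRTY = [1]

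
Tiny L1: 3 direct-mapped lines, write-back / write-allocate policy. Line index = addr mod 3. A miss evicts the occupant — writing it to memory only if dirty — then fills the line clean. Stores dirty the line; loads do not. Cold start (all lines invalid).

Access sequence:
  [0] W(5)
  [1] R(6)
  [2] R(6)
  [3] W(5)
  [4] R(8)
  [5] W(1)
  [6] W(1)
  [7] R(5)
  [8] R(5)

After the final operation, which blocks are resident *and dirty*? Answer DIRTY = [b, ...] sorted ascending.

DIRTY = [1]

0: W B5 → L2 miss [D]
1: R B6 → L0 miss [-]
2: R B6 → L0 hit [-]
3: W B5 → L2 hit [D]
4: R B8 → L2 miss wb→B5 [-]
5: W B1 → L1 miss [D]
6: W B1 → L1 hit [D]
7: R B5 → L2 miss [-]
8: R B5 → L2 hit [-]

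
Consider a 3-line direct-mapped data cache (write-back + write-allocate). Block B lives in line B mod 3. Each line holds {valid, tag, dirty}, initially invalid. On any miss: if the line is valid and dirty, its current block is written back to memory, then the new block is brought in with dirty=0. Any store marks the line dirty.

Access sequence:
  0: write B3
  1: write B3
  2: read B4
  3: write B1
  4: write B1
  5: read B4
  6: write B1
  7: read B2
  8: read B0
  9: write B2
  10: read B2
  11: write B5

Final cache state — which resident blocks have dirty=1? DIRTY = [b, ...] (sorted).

DIRTY = [1, 5]

0: W B3 -> L0 miss  d=D]
1: W B3 -> L0 hit  d=D]
2: R B4 -> L1 miss  d=-]
3: W B1 -> L1 miss  d=D]
4: W B1 -> L1 hit  d=D]
5: R B4 -> L1 miss wb->B1  d=-]
6: W B1 -> L1 miss  d=D]
7: R B2 -> L2 miss  d=-]
8: R B0 -> L0 miss wb->B3  d=-]
9: W B2 -> L2 hit  d=D]
10: R B2 -> L2 hit  d=D]
11: W B5 -> L2 miss wb->B2  d=D]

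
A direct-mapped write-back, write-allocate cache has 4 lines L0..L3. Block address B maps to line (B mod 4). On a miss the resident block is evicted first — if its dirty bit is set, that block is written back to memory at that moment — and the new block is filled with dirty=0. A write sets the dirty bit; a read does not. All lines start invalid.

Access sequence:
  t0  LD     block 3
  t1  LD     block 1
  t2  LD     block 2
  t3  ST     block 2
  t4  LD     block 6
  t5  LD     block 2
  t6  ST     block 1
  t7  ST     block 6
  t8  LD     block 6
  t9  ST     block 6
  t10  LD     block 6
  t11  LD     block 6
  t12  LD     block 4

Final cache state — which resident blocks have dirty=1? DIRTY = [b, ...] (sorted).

0: R B3 → L3 miss [-]
1: R B1 → L1 miss [-]
2: R B2 → L2 miss [-]
3: W B2 → L2 hit [D]
4: R B6 → L2 miss wb→B2 [-]
5: R B2 → L2 miss [-]
6: W B1 → L1 hit [D]
7: W B6 → L2 miss [D]
8: R B6 → L2 hit [D]
9: W B6 → L2 hit [D]
10: R B6 → L2 hit [D]
11: R B6 → L2 hit [D]
12: R B4 → L0 miss [-]

DIRTY = [1, 6]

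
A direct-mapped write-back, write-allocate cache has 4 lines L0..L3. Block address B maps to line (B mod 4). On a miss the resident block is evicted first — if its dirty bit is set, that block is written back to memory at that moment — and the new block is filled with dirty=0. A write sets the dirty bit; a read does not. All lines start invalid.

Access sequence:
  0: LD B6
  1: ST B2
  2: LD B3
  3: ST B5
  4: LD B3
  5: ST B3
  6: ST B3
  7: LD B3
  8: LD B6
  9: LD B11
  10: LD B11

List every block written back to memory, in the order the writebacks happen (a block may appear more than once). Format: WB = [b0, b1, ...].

0: R B6 -> L2 miss  d=-]
1: W B2 -> L2 miss  d=D]
2: R B3 -> L3 miss  d=-]
3: W B5 -> L1 miss  d=D]
4: R B3 -> L3 hit  d=-]
5: W B3 -> L3 hit  d=D]
6: W B3 -> L3 hit  d=D]
7: R B3 -> L3 hit  d=D]
8: R B6 -> L2 miss wb->B2  d=-]
9: R B11 -> L3 miss wb->B3  d=-]
10: R B11 -> L3 hit  d=-]

WB = [2, 3]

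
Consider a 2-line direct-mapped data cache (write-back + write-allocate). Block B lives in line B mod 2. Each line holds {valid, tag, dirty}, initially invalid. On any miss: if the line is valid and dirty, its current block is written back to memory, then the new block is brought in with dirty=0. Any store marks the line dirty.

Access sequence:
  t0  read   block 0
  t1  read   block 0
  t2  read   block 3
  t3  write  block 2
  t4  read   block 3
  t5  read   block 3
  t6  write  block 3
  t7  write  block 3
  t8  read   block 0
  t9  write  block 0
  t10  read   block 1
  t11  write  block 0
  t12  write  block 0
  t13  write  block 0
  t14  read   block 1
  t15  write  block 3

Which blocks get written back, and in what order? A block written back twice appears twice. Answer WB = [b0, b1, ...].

WB = [2, 3]

0: R B0 → L0 miss [-]
1: R B0 → L0 hit [-]
2: R B3 → L1 miss [-]
3: W B2 → L0 miss [D]
4: R B3 → L1 hit [-]
5: R B3 → L1 hit [-]
6: W B3 → L1 hit [D]
7: W B3 → L1 hit [D]
8: R B0 → L0 miss wb→B2 [-]
9: W B0 → L0 hit [D]
10: R B1 → L1 miss wb→B3 [-]
11: W B0 → L0 hit [D]
12: W B0 → L0 hit [D]
13: W B0 → L0 hit [D]
14: R B1 → L1 hit [-]
15: W B3 → L1 miss [D]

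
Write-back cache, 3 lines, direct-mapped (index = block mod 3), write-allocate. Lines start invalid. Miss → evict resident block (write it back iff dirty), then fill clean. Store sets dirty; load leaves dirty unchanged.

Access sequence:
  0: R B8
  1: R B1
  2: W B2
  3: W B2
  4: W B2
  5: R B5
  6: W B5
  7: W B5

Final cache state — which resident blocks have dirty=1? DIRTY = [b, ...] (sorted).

DIRTY = [5]

0: R B8 → L2 miss [-]
1: R B1 → L1 miss [-]
2: W B2 → L2 miss [D]
3: W B2 → L2 hit [D]
4: W B2 → L2 hit [D]
5: R B5 → L2 miss wb→B2 [-]
6: W B5 → L2 hit [D]
7: W B5 → L2 hit [D]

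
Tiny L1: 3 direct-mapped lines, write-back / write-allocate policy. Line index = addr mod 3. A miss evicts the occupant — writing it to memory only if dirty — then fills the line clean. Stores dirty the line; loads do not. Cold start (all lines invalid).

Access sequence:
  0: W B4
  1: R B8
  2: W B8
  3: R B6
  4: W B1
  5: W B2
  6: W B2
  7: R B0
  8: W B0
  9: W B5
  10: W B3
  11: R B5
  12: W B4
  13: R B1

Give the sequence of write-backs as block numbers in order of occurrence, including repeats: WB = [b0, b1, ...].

WB = [4, 8, 2, 0, 1, 4]

0: W B4 → L1 miss [D]
1: R B8 → L2 miss [-]
2: W B8 → L2 hit [D]
3: R B6 → L0 miss [-]
4: W B1 → L1 miss wb→B4 [D]
5: W B2 → L2 miss wb→B8 [D]
6: W B2 → L2 hit [D]
7: R B0 → L0 miss [-]
8: W B0 → L0 hit [D]
9: W B5 → L2 miss wb→B2 [D]
10: W B3 → L0 miss wb→B0 [D]
11: R B5 → L2 hit [D]
12: W B4 → L1 miss wb→B1 [D]
13: R B1 → L1 miss wb→B4 [-]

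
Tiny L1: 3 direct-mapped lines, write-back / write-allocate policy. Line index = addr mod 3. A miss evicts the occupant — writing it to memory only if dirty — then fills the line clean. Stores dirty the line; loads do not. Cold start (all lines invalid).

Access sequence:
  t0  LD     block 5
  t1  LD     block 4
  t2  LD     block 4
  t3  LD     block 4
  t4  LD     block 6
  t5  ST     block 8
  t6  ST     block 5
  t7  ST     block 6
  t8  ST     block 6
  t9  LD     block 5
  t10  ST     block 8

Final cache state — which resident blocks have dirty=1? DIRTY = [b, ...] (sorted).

0: R B5 -> L2 miss  d=-]
1: R B4 -> L1 miss  d=-]
2: R B4 -> L1 hit  d=-]
3: R B4 -> L1 hit  d=-]
4: R B6 -> L0 miss  d=-]
5: W B8 -> L2 miss  d=D]
6: W B5 -> L2 miss wb->B8  d=D]
7: W B6 -> L0 hit  d=D]
8: W B6 -> L0 hit  d=D]
9: R B5 -> L2 hit  d=D]
10: W B8 -> L2 miss wb->B5  d=D]

DIRTY = [6, 8]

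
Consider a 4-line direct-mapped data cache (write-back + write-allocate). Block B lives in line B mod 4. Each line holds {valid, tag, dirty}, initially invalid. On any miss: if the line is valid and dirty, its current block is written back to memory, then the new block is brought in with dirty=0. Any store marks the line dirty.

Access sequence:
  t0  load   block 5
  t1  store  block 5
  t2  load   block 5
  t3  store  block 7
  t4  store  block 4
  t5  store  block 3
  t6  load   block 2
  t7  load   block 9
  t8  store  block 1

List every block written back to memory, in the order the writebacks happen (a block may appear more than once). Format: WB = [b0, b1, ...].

  0 | R B5 → L1 miss [-]
  1 | W B5 → L1 hit [D]
  2 | R B5 → L1 hit [D]
  3 | W B7 → L3 miss [D]
  4 | W B4 → L0 miss [D]
  5 | W B3 → L3 miss wb→B7 [D]
  6 | R B2 → L2 miss [-]
  7 | R B9 → L1 miss wb→B5 [-]
  8 | W B1 → L1 miss [D]

WB = [7, 5]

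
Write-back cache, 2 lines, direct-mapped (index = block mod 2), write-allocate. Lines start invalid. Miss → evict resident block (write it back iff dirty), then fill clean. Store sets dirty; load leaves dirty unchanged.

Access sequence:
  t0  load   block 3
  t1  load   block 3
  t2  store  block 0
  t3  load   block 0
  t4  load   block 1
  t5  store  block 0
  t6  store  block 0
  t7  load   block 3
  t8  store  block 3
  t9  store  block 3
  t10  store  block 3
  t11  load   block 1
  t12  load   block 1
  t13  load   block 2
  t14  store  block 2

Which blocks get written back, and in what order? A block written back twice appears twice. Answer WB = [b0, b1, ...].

WB = [3, 0]

0: R B3 -> L1 miss  d=-]
1: R B3 -> L1 hit  d=-]
2: W B0 -> L0 miss  d=D]
3: R B0 -> L0 hit  d=D]
4: R B1 -> L1 miss  d=-]
5: W B0 -> L0 hit  d=D]
6: W B0 -> L0 hit  d=D]
7: R B3 -> L1 miss  d=-]
8: W B3 -> L1 hit  d=D]
9: W B3 -> L1 hit  d=D]
10: W B3 -> L1 hit  d=D]
11: R B1 -> L1 miss wb->B3  d=-]
12: R B1 -> L1 hit  d=-]
13: R B2 -> L0 miss wb->B0  d=-]
14: W B2 -> L0 hit  d=D]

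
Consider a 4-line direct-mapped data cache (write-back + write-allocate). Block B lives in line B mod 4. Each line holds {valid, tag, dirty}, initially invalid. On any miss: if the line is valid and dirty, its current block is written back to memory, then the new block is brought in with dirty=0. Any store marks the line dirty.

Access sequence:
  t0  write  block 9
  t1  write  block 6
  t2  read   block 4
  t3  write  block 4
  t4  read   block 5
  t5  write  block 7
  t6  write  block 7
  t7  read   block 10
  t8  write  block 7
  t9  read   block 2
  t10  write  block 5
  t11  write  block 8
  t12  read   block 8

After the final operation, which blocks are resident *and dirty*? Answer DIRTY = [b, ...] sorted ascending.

  0 | W B9 → L1 miss [D]
  1 | W B6 → L2 miss [D]
  2 | R B4 → L0 miss [-]
  3 | W B4 → L0 hit [D]
  4 | R B5 → L1 miss wb→B9 [-]
  5 | W B7 → L3 miss [D]
  6 | W B7 → L3 hit [D]
  7 | R B10 → L2 miss wb→B6 [-]
  8 | W B7 → L3 hit [D]
  9 | R B2 → L2 miss [-]
  10 | W B5 → L1 hit [D]
  11 | W B8 → L0 miss wb→B4 [D]
  12 | R B8 → L0 hit [D]

DIRTY = [5, 7, 8]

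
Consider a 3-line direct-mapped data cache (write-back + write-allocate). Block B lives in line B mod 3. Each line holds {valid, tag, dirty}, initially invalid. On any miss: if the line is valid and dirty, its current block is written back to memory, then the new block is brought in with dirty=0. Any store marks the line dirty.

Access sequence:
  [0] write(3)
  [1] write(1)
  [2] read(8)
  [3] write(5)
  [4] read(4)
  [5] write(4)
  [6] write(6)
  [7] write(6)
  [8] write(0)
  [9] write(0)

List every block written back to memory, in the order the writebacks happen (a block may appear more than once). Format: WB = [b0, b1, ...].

0: W B3 -> L0 miss  d=D]
1: W B1 -> L1 miss  d=D]
2: R B8 -> L2 miss  d=-]
3: W B5 -> L2 miss  d=D]
4: R B4 -> L1 miss wb->B1  d=-]
5: W B4 -> L1 hit  d=D]
6: W B6 -> L0 miss wb->B3  d=D]
7: W B6 -> L0 hit  d=D]
8: W B0 -> L0 miss wb->B6  d=D]
9: W B0 -> L0 hit  d=D]

WB = [1, 3, 6]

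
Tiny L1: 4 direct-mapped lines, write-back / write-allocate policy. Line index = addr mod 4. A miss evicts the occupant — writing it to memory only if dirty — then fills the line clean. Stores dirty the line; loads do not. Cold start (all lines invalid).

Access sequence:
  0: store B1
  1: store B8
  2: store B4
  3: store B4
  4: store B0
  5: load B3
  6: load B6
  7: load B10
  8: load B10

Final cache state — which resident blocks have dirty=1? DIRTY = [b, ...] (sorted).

DIRTY = [0, 1]

  0 | W B1 → L1 miss [D]
  1 | W B8 → L0 miss [D]
  2 | W B4 → L0 miss wb→B8 [D]
  3 | W B4 → L0 hit [D]
  4 | W B0 → L0 miss wb→B4 [D]
  5 | R B3 → L3 miss [-]
  6 | R B6 → L2 miss [-]
  7 | R B10 → L2 miss [-]
  8 | R B10 → L2 hit [-]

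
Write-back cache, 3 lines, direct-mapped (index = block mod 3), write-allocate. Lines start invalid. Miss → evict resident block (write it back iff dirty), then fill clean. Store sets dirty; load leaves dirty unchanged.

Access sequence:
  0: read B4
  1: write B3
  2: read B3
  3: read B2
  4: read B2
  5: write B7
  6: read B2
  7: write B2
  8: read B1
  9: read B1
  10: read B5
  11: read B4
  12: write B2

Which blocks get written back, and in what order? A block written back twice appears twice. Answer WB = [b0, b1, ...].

WB = [7, 2]

  0 | R B4 → L1 miss [-]
  1 | W B3 → L0 miss [D]
  2 | R B3 → L0 hit [D]
  3 | R B2 → L2 miss [-]
  4 | R B2 → L2 hit [-]
  5 | W B7 → L1 miss [D]
  6 | R B2 → L2 hit [-]
  7 | W B2 → L2 hit [D]
  8 | R B1 → L1 miss wb→B7 [-]
  9 | R B1 → L1 hit [-]
  10 | R B5 → L2 miss wb→B2 [-]
  11 | R B4 → L1 miss [-]
  12 | W B2 → L2 miss [D]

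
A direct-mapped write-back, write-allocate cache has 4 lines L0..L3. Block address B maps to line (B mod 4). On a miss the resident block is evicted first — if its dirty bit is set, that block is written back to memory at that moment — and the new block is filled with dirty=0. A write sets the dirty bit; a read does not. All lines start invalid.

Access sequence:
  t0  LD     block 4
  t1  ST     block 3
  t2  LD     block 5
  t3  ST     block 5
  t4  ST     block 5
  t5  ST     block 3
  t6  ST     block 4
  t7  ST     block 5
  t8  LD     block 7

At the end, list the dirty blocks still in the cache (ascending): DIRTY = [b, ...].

DIRTY = [4, 5]

0: R B4 -> L0 miss  d=-]
1: W B3 -> L3 miss  d=D]
2: R B5 -> L1 miss  d=-]
3: W B5 -> L1 hit  d=D]
4: W B5 -> L1 hit  d=D]
5: W B3 -> L3 hit  d=D]
6: W B4 -> L0 hit  d=D]
7: W B5 -> L1 hit  d=D]
8: R B7 -> L3 miss wb->B3  d=-]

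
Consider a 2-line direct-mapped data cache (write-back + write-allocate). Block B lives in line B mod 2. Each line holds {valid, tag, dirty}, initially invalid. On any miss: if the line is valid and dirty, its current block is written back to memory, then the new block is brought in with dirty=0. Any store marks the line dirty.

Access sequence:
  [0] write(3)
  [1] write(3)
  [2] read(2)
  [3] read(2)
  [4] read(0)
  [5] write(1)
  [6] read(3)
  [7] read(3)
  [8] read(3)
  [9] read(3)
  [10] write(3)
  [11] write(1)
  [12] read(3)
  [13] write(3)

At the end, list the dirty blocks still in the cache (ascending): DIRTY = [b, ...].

0: W B3 -> L1 miss  d=D]
1: W B3 -> L1 hit  d=D]
2: R B2 -> L0 miss  d=-]
3: R B2 -> L0 hit  d=-]
4: R B0 -> L0 miss  d=-]
5: W B1 -> L1 miss wb->B3  d=D]
6: R B3 -> L1 miss wb->B1  d=-]
7: R B3 -> L1 hit  d=-]
8: R B3 -> L1 hit  d=-]
9: R B3 -> L1 hit  d=-]
10: W B3 -> L1 hit  d=D]
11: W B1 -> L1 miss wb->B3  d=D]
12: R B3 -> L1 miss wb->B1  d=-]
13: W B3 -> L1 hit  d=D]

DIRTY = [3]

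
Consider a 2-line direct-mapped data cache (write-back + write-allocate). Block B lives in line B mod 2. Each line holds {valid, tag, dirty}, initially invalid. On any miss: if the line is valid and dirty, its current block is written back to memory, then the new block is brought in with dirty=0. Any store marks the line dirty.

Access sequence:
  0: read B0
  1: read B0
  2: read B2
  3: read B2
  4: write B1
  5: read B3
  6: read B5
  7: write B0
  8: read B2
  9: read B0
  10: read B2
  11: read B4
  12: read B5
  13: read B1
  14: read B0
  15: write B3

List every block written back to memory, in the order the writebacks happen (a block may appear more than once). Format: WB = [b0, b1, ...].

0: R B0 → L0 miss [-]
1: R B0 → L0 hit [-]
2: R B2 → L0 miss [-]
3: R B2 → L0 hit [-]
4: W B1 → L1 miss [D]
5: R B3 → L1 miss wb→B1 [-]
6: R B5 → L1 miss [-]
7: W B0 → L0 miss [D]
8: R B2 → L0 miss wb→B0 [-]
9: R B0 → L0 miss [-]
10: R B2 → L0 miss [-]
11: R B4 → L0 miss [-]
12: R B5 → L1 hit [-]
13: R B1 → L1 miss [-]
14: R B0 → L0 miss [-]
15: W B3 → L1 miss [D]

WB = [1, 0]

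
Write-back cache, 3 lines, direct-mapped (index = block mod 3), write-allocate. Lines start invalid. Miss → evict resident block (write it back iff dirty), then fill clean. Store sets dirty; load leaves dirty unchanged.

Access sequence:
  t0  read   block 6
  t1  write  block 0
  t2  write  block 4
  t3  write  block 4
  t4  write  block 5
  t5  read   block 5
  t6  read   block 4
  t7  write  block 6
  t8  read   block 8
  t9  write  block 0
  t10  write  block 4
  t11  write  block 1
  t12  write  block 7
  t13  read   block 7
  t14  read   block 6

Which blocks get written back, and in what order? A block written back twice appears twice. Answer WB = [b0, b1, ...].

WB = [0, 5, 6, 4, 1, 0]

0: R B6 -> L0 miss  d=-]
1: W B0 -> L0 miss  d=D]
2: W B4 -> L1 miss  d=D]
3: W B4 -> L1 hit  d=D]
4: W B5 -> L2 miss  d=D]
5: R B5 -> L2 hit  d=D]
6: R B4 -> L1 hit  d=D]
7: W B6 -> L0 miss wb->B0  d=D]
8: R B8 -> L2 miss wb->B5  d=-]
9: W B0 -> L0 miss wb->B6  d=D]
10: W B4 -> L1 hit  d=D]
11: W B1 -> L1 miss wb->B4  d=D]
12: W B7 -> L1 miss wb->B1  d=D]
13: R B7 -> L1 hit  d=D]
14: R B6 -> L0 miss wb->B0  d=-]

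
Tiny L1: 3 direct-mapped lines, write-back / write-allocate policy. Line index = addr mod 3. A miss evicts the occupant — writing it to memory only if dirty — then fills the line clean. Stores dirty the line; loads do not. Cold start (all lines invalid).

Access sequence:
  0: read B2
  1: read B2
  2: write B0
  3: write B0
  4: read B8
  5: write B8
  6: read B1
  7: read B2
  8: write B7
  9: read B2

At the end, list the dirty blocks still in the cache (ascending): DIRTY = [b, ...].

  0 | R B2 → L2 miss [-]
  1 | R B2 → L2 hit [-]
  2 | W B0 → L0 miss [D]
  3 | W B0 → L0 hit [D]
  4 | R B8 → L2 miss [-]
  5 | W B8 → L2 hit [D]
  6 | R B1 → L1 miss [-]
  7 | R B2 → L2 miss wb→B8 [-]
  8 | W B7 → L1 miss [D]
  9 | R B2 → L2 hit [-]

DIRTY = [0, 7]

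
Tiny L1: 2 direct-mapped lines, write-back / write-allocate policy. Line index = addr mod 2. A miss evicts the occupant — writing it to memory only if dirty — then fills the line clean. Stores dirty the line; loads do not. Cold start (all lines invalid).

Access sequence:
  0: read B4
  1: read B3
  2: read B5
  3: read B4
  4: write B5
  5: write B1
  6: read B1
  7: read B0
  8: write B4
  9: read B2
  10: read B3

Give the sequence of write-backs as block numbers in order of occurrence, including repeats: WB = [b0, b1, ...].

WB = [5, 4, 1]

0: R B4 → L0 miss [-]
1: R B3 → L1 miss [-]
2: R B5 → L1 miss [-]
3: R B4 → L0 hit [-]
4: W B5 → L1 hit [D]
5: W B1 → L1 miss wb→B5 [D]
6: R B1 → L1 hit [D]
7: R B0 → L0 miss [-]
8: W B4 → L0 miss [D]
9: R B2 → L0 miss wb→B4 [-]
10: R B3 → L1 miss wb→B1 [-]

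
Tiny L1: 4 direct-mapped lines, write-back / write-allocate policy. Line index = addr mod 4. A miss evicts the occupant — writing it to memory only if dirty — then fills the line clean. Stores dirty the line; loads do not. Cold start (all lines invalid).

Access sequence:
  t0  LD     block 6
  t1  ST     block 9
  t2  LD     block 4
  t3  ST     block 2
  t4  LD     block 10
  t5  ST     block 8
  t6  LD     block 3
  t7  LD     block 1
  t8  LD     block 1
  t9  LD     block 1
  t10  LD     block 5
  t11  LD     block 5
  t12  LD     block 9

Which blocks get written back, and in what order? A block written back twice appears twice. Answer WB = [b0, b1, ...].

WB = [2, 9]

  0 | R B6 → L2 miss [-]
  1 | W B9 → L1 miss [D]
  2 | R B4 → L0 miss [-]
  3 | W B2 → L2 miss [D]
  4 | R B10 → L2 miss wb→B2 [-]
  5 | W B8 → L0 miss [D]
  6 | R B3 → L3 miss [-]
  7 | R B1 → L1 miss wb→B9 [-]
  8 | R B1 → L1 hit [-]
  9 | R B1 → L1 hit [-]
  10 | R B5 → L1 miss [-]
  11 | R B5 → L1 hit [-]
  12 | R B9 → L1 miss [-]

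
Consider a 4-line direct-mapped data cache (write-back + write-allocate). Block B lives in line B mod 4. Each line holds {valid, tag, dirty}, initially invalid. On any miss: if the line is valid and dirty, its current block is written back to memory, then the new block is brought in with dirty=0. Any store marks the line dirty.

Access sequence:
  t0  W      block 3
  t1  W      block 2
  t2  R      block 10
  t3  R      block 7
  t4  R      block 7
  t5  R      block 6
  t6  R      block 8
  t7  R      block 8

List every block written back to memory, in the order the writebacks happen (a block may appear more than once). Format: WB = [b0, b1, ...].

WB = [2, 3]

0: W B3 -> L3 miss  d=D]
1: W B2 -> L2 miss  d=D]
2: R B10 -> L2 miss wb->B2  d=-]
3: R B7 -> L3 miss wb->B3  d=-]
4: R B7 -> L3 hit  d=-]
5: R B6 -> L2 miss  d=-]
6: R B8 -> L0 miss  d=-]
7: R B8 -> L0 hit  d=-]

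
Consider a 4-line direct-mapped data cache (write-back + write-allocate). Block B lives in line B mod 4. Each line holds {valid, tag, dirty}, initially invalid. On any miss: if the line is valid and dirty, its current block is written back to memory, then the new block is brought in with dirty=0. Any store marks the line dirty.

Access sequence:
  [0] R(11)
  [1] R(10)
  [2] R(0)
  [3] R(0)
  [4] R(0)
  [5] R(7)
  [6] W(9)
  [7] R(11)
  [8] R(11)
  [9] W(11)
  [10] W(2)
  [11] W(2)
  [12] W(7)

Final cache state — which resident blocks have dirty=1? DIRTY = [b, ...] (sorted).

DIRTY = [2, 7, 9]

0: R B11 → L3 miss [-]
1: R B10 → L2 miss [-]
2: R B0 → L0 miss [-]
3: R B0 → L0 hit [-]
4: R B0 → L0 hit [-]
5: R B7 → L3 miss [-]
6: W B9 → L1 miss [D]
7: R B11 → L3 miss [-]
8: R B11 → L3 hit [-]
9: W B11 → L3 hit [D]
10: W B2 → L2 miss [D]
11: W B2 → L2 hit [D]
12: W B7 → L3 miss wb→B11 [D]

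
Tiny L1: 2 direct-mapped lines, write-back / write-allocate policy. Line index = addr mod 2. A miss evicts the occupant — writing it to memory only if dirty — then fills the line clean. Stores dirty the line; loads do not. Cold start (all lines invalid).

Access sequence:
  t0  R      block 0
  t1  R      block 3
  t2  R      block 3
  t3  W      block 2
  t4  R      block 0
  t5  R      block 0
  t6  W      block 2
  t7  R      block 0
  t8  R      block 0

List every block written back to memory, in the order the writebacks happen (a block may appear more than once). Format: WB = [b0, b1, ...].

0: R B0 → L0 miss [-]
1: R B3 → L1 miss [-]
2: R B3 → L1 hit [-]
3: W B2 → L0 miss [D]
4: R B0 → L0 miss wb→B2 [-]
5: R B0 → L0 hit [-]
6: W B2 → L0 miss [D]
7: R B0 → L0 miss wb→B2 [-]
8: R B0 → L0 hit [-]

WB = [2, 2]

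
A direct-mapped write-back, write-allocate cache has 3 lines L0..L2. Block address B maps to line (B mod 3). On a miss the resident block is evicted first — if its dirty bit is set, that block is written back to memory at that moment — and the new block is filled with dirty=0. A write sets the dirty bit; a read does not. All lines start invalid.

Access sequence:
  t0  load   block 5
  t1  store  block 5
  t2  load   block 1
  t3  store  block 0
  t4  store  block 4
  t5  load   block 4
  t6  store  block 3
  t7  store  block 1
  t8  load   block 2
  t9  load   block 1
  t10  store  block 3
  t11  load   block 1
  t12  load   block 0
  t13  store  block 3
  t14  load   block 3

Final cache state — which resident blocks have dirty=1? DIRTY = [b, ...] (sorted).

0: R B5 -> L2 miss  d=-]
1: W B5 -> L2 hit  d=D]
2: R B1 -> L1 miss  d=-]
3: W B0 -> L0 miss  d=D]
4: W B4 -> L1 miss  d=D]
5: R B4 -> L1 hit  d=D]
6: W B3 -> L0 miss wb->B0  d=D]
7: W B1 -> L1 miss wb->B4  d=D]
8: R B2 -> L2 miss wb->B5  d=-]
9: R B1 -> L1 hit  d=D]
10: W B3 -> L0 hit  d=D]
11: R B1 -> L1 hit  d=D]
12: R B0 -> L0 miss wb->B3  d=-]
13: W B3 -> L0 miss  d=D]
14: R B3 -> L0 hit  d=D]

DIRTY = [1, 3]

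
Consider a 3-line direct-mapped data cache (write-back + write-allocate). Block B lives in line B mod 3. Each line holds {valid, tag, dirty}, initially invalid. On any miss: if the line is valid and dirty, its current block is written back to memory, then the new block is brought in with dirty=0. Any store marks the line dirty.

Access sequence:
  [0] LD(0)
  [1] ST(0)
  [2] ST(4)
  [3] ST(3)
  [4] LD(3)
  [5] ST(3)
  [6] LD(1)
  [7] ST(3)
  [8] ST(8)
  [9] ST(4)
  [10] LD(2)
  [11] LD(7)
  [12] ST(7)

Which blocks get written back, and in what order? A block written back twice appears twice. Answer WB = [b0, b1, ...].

0: R B0 -> L0 miss  d=-]
1: W B0 -> L0 hit  d=D]
2: W B4 -> L1 miss  d=D]
3: W B3 -> L0 miss wb->B0  d=D]
4: R B3 -> L0 hit  d=D]
5: W B3 -> L0 hit  d=D]
6: R B1 -> L1 miss wb->B4  d=-]
7: W B3 -> L0 hit  d=D]
8: W B8 -> L2 miss  d=D]
9: W B4 -> L1 miss  d=D]
10: R B2 -> L2 miss wb->B8  d=-]
11: R B7 -> L1 miss wb->B4  d=-]
12: W B7 -> L1 hit  d=D]

WB = [0, 4, 8, 4]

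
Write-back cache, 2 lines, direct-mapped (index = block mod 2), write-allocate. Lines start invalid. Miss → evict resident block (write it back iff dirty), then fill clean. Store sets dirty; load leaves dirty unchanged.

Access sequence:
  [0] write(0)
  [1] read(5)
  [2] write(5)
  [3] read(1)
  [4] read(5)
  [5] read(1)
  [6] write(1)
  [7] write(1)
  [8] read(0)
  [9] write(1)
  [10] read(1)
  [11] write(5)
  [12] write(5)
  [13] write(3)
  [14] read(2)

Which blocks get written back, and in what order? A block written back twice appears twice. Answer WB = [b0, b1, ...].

  0 | W B0 → L0 miss [D]
  1 | R B5 → L1 miss [-]
  2 | W B5 → L1 hit [D]
  3 | R B1 → L1 miss wb→B5 [-]
  4 | R B5 → L1 miss [-]
  5 | R B1 → L1 miss [-]
  6 | W B1 → L1 hit [D]
  7 | W B1 → L1 hit [D]
  8 | R B0 → L0 hit [D]
  9 | W B1 → L1 hit [D]
  10 | R B1 → L1 hit [D]
  11 | W B5 → L1 miss wb→B1 [D]
  12 | W B5 → L1 hit [D]
  13 | W B3 → L1 miss wb→B5 [D]
  14 | R B2 → L0 miss wb→B0 [-]

WB = [5, 1, 5, 0]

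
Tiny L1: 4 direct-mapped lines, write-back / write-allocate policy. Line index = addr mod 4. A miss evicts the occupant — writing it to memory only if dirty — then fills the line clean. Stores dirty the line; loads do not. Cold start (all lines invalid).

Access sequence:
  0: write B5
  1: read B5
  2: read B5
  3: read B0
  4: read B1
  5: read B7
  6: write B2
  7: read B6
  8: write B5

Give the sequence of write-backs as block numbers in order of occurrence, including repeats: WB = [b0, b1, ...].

WB = [5, 2]

0: W B5 -> L1 miss  d=D]
1: R B5 -> L1 hit  d=D]
2: R B5 -> L1 hit  d=D]
3: R B0 -> L0 miss  d=-]
4: R B1 -> L1 miss wb->B5  d=-]
5: R B7 -> L3 miss  d=-]
6: W B2 -> L2 miss  d=D]
7: R B6 -> L2 miss wb->B2  d=-]
8: W B5 -> L1 miss  d=D]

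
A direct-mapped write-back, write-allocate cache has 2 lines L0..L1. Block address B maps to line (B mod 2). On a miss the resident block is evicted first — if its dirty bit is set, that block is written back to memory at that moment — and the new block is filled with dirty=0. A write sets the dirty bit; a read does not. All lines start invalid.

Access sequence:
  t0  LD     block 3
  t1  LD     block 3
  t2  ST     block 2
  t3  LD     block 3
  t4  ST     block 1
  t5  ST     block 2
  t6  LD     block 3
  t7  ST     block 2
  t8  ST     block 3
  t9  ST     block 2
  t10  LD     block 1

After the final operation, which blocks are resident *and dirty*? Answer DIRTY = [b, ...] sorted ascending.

DIRTY = [2]

0: R B3 -> L1 miss  d=-]
1: R B3 -> L1 hit  d=-]
2: W B2 -> L0 miss  d=D]
3: R B3 -> L1 hit  d=-]
4: W B1 -> L1 miss  d=D]
5: W B2 -> L0 hit  d=D]
6: R B3 -> L1 miss wb->B1  d=-]
7: W B2 -> L0 hit  d=D]
8: W B3 -> L1 hit  d=D]
9: W B2 -> L0 hit  d=D]
10: R B1 -> L1 miss wb->B3  d=-]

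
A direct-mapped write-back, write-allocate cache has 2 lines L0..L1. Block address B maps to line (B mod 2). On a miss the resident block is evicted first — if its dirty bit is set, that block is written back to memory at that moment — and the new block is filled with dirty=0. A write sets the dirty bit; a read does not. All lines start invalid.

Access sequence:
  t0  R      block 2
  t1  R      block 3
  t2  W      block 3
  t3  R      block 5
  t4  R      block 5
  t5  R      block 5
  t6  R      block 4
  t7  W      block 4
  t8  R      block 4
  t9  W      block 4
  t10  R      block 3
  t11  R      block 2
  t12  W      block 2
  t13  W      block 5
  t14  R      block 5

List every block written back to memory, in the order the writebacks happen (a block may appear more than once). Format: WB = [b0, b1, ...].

WB = [3, 4]

  0 | R B2 → L0 miss [-]
  1 | R B3 → L1 miss [-]
  2 | W B3 → L1 hit [D]
  3 | R B5 → L1 miss wb→B3 [-]
  4 | R B5 → L1 hit [-]
  5 | R B5 → L1 hit [-]
  6 | R B4 → L0 miss [-]
  7 | W B4 → L0 hit [D]
  8 | R B4 → L0 hit [D]
  9 | W B4 → L0 hit [D]
  10 | R B3 → L1 miss [-]
  11 | R B2 → L0 miss wb→B4 [-]
  12 | W B2 → L0 hit [D]
  13 | W B5 → L1 miss [D]
  14 | R B5 → L1 hit [D]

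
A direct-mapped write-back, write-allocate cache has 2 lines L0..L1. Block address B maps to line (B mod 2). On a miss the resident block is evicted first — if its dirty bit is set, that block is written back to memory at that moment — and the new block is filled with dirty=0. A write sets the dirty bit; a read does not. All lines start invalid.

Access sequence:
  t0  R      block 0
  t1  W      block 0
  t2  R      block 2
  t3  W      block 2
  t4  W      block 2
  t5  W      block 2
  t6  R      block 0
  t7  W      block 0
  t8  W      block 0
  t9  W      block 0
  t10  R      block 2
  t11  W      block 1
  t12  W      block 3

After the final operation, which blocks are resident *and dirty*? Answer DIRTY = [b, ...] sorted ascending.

0: R B0 → L0 miss [-]
1: W B0 → L0 hit [D]
2: R B2 → L0 miss wb→B0 [-]
3: W B2 → L0 hit [D]
4: W B2 → L0 hit [D]
5: W B2 → L0 hit [D]
6: R B0 → L0 miss wb→B2 [-]
7: W B0 → L0 hit [D]
8: W B0 → L0 hit [D]
9: W B0 → L0 hit [D]
10: R B2 → L0 miss wb→B0 [-]
11: W B1 → L1 miss [D]
12: W B3 → L1 miss wb→B1 [D]

DIRTY = [3]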